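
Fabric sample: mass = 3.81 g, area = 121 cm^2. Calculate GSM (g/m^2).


Formula: GSM = mass_g / area_m2
Step 1: Convert area: 121 cm^2 = 121 / 10000 = 0.0121 m^2
Step 2: GSM = 3.81 g / 0.0121 m^2 = 314.9 g/m^2

314.9 g/m^2


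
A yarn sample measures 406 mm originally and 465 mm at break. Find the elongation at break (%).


Formula: Elongation (%) = ((L_break - L0) / L0) * 100
Step 1: Extension = 465 - 406 = 59 mm
Step 2: Elongation = (59 / 406) * 100
Step 3: Elongation = 0.14532 * 100 = 14.532% ≈ 14.5%

14.5%


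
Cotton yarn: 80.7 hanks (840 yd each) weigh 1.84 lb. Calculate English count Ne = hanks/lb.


Formula: Ne = hanks / mass_lb
Substituting: Ne = 80.7 / 1.84
Ne = 43.9

43.9 Ne


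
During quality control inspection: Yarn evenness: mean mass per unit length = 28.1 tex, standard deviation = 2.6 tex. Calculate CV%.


Formula: CV% = (standard deviation / mean) * 100
Step 1: Ratio = 2.6 / 28.1 = 0.092527
Step 2: CV% = 0.092527 * 100 = 9.2527% ≈ 9.3%

9.3%


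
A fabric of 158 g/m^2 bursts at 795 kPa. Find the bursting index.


Formula: Bursting Index = Bursting Strength / Fabric GSM
BI = 795 kPa / 158 g/m^2
BI = 5.032 kPa/(g/m^2)

5.032 kPa/(g/m^2)


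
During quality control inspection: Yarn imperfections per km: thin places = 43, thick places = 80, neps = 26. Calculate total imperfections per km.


Formula: Total = thin places + thick places + neps
Total = 43 + 80 + 26
Total = 149 imperfections/km

149 imperfections/km


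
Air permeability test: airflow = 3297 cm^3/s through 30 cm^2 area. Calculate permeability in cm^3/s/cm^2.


Formula: Air Permeability = Airflow / Test Area
AP = 3297 cm^3/s / 30 cm^2
AP = 109.9 cm^3/s/cm^2

109.9 cm^3/s/cm^2


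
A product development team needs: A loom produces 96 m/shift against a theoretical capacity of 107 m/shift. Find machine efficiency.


Formula: Efficiency% = (Actual output / Theoretical output) * 100
Efficiency% = (96 / 107) * 100
Efficiency% = 0.897196 * 100 = 89.7196% ≈ 89.7%

89.7%


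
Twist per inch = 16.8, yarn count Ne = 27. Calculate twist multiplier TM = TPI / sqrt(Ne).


Formula: TM = TPI / sqrt(Ne)
Step 1: sqrt(Ne) = sqrt(27) = 5.1962
Step 2: TM = 16.8 / 5.1962 = 3.23

3.23 TM


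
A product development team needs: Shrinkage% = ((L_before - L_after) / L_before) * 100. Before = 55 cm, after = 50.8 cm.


Formula: Shrinkage% = ((L_before - L_after) / L_before) * 100
Step 1: Shrinkage = 55 - 50.8 = 4.2 cm
Step 2: Shrinkage% = (4.2 / 55) * 100
Step 3: Shrinkage% = 0.076364 * 100 = 7.6364% ≈ 7.6%

7.6%


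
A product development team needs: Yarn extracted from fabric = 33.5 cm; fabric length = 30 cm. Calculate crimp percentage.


Formula: Crimp% = ((L_yarn - L_fabric) / L_fabric) * 100
Step 1: Extension = 33.5 - 30 = 3.5 cm
Step 2: Crimp% = (3.5 / 30) * 100
Step 3: Crimp% = 0.116667 * 100 = 11.6667% ≈ 11.7%

11.7%


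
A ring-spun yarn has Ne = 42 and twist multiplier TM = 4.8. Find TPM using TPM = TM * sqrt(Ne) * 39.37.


Formula: TPM = TM * sqrt(Ne) * 39.37
Step 1: sqrt(Ne) = sqrt(42) = 6.4807
Step 2: TM * sqrt(Ne) = 4.8 * 6.4807 = 31.1074
Step 3: TPM = 31.1074 * 39.37 = 1225 twists/m

1225 twists/m


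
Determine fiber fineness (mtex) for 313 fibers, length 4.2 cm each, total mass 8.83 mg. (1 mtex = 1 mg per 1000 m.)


Formula: fineness (mtex) = mass (mg) / total length (km) = (mass_mg / total_length_m) * 1000
Step 1: Convert fiber length: 4.2 cm = 0.042 m
Step 2: Total fiber length = 313 * 0.042 = 13.146 m
Step 3: Linear density = 8.83 mg / 13.146 m = 0.6717 mg/m
Step 4: fineness = 0.6717 * 1000 = 671.7 mtex

671.7 mtex


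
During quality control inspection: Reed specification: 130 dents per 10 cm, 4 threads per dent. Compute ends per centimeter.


Formula: EPC = (dents per 10 cm * ends per dent) / 10
Step 1: Total ends per 10 cm = 130 * 4 = 520
Step 2: EPC = 520 / 10 = 52.0 ends/cm

52.0 ends/cm


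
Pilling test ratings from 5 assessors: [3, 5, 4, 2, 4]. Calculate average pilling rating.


Formula: Mean = sum / count
Sum = 3 + 5 + 4 + 2 + 4 = 18
Mean = 18 / 5 = 3.6

3.6


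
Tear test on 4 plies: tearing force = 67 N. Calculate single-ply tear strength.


Formula: Per-ply strength = Total force / Number of plies
Per-ply = 67 N / 4
Per-ply = 16.75 N

16.75 N


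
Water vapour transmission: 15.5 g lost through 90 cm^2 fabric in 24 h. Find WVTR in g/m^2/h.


Formula: WVTR = mass_loss / (area * time)
Step 1: Convert area: 90 cm^2 = 0.009 m^2
Step 2: WVTR = 15.5 g / (0.009 m^2 * 24 h)
Step 3: WVTR = 15.5 / 0.216 = 71.8 g/m^2/h

71.8 g/m^2/h


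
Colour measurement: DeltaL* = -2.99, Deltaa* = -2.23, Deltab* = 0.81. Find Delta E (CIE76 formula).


Formula: Delta E = sqrt(dL*^2 + da*^2 + db*^2)
Step 1: dL*^2 = (-2.99)^2 = 8.9401
Step 2: da*^2 = (-2.23)^2 = 4.9729
Step 3: db*^2 = 0.81^2 = 0.6561
Step 4: Sum = 8.9401 + 4.9729 + 0.6561 = 14.5691
Step 5: Delta E = sqrt(14.5691) = 3.82

3.82 Delta E


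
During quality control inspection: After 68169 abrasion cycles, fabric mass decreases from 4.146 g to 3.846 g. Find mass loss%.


Formula: Mass loss% = ((m_before - m_after) / m_before) * 100
Step 1: Mass loss = 4.146 - 3.846 = 0.3 g
Step 2: Ratio = 0.3 / 4.146 = 0.0723589
Step 3: Mass loss% = 0.0723589 * 100 = 7.23589% ≈ 7.24%

7.24%


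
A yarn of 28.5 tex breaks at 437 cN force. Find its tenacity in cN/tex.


Formula: Tenacity = Breaking force / Linear density
Tenacity = 437 cN / 28.5 tex
Tenacity = 15.33 cN/tex

15.33 cN/tex


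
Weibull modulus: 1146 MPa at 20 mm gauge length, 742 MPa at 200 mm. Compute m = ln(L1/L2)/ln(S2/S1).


Formula: m = ln(L1/L2) / ln(S2/S1)
Step 1: ln(L1/L2) = ln(20/200) = -2.30259
Step 2: S2/S1 = 742/1146 = 0.64747
Step 3: ln(S2/S1) = ln(0.64747) = -0.43468
Step 4: m = -2.30259 / -0.43468 = 5.30

5.30 (Weibull m)


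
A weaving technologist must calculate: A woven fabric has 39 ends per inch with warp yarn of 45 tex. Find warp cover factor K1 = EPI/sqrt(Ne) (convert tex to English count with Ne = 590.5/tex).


Formula: K1 = EPI / sqrt(Ne), with Ne = 590.5 / tex_warp
Step 1: Ne = 590.5 / 45 = 13.122
Step 2: sqrt(Ne) = sqrt(13.122) = 3.6224
Step 3: K1 = 39 / 3.6224 = 10.8

10.8


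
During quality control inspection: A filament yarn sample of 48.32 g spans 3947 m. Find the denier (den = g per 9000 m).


Formula: den = (mass_g / length_m) * 9000
Substituting: den = (48.32 / 3947) * 9000
Intermediate: 48.32 / 3947 = 0.01224221 g/m
den = 0.01224221 * 9000 = 110.2 denier

110.2 denier


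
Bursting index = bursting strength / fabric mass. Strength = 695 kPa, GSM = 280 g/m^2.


Formula: Bursting Index = Bursting Strength / Fabric GSM
BI = 695 kPa / 280 g/m^2
BI = 2.482 kPa/(g/m^2)

2.482 kPa/(g/m^2)


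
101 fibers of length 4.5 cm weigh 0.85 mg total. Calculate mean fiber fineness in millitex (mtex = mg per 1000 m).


Formula: fineness (mtex) = mass (mg) / total length (km) = (mass_mg / total_length_m) * 1000
Step 1: Convert fiber length: 4.5 cm = 0.045 m
Step 2: Total fiber length = 101 * 0.045 = 4.545 m
Step 3: Linear density = 0.85 mg / 4.545 m = 0.1870 mg/m
Step 4: fineness = 0.1870 * 1000 = 187.0 mtex

187.0 mtex


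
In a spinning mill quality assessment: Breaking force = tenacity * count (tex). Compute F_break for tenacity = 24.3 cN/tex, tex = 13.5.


Formula: Breaking force = Tenacity * Linear density
F = 24.3 cN/tex * 13.5 tex
F = 328.05 cN

328.05 cN


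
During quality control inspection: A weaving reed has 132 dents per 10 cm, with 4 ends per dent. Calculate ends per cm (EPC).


Formula: EPC = (dents per 10 cm * ends per dent) / 10
Step 1: Total ends per 10 cm = 132 * 4 = 528
Step 2: EPC = 528 / 10 = 52.8 ends/cm

52.8 ends/cm


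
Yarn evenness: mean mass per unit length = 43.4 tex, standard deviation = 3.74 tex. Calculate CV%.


Formula: CV% = (standard deviation / mean) * 100
Step 1: Ratio = 3.74 / 43.4 = 0.086175
Step 2: CV% = 0.086175 * 100 = 8.6175% ≈ 8.6%

8.6%


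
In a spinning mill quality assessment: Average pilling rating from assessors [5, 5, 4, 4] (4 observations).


Formula: Mean = sum / count
Sum = 5 + 5 + 4 + 4 = 18
Mean = 18 / 4 = 4.5

4.5


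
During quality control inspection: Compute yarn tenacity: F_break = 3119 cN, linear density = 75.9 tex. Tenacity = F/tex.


Formula: Tenacity = Breaking force / Linear density
Tenacity = 3119 cN / 75.9 tex
Tenacity = 41.09 cN/tex

41.09 cN/tex


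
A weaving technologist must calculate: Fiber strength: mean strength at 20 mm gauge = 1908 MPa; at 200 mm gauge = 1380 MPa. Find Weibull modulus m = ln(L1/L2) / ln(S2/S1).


Formula: m = ln(L1/L2) / ln(S2/S1)
Step 1: ln(L1/L2) = ln(20/200) = -2.30259
Step 2: S2/S1 = 1380/1908 = 0.72327
Step 3: ln(S2/S1) = ln(0.72327) = -0.32397
Step 4: m = -2.30259 / -0.32397 = 7.11

7.11 (Weibull m)


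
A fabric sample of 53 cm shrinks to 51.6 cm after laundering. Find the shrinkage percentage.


Formula: Shrinkage% = ((L_before - L_after) / L_before) * 100
Step 1: Shrinkage = 53 - 51.6 = 1.4 cm
Step 2: Shrinkage% = (1.4 / 53) * 100
Step 3: Shrinkage% = 0.026415 * 100 = 2.6415% ≈ 2.6%

2.6%


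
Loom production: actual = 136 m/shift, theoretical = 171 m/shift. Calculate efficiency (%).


Formula: Efficiency% = (Actual output / Theoretical output) * 100
Efficiency% = (136 / 171) * 100
Efficiency% = 0.795322 * 100 = 79.5322% ≈ 79.5%

79.5%


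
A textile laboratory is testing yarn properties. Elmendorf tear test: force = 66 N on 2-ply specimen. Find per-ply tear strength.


Formula: Per-ply strength = Total force / Number of plies
Per-ply = 66 N / 2
Per-ply = 33 N

33 N


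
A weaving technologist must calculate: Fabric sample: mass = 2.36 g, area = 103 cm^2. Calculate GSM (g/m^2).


Formula: GSM = mass_g / area_m2
Step 1: Convert area: 103 cm^2 = 103 / 10000 = 0.0103 m^2
Step 2: GSM = 2.36 g / 0.0103 m^2 = 229.1 g/m^2

229.1 g/m^2


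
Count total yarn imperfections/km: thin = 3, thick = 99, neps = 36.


Formula: Total = thin places + thick places + neps
Total = 3 + 99 + 36
Total = 138 imperfections/km

138 imperfections/km


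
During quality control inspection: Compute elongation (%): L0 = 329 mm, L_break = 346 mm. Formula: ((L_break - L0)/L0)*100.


Formula: Elongation (%) = ((L_break - L0) / L0) * 100
Step 1: Extension = 346 - 329 = 17 mm
Step 2: Elongation = (17 / 329) * 100
Step 3: Elongation = 0.051672 * 100 = 5.1672% ≈ 5.2%

5.2%


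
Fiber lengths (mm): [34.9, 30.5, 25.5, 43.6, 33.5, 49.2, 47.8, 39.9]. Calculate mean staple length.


Formula: Mean = sum of lengths / count
Sum = 34.9 + 30.5 + 25.5 + 43.6 + 33.5 + 49.2 + 47.8 + 39.9
Sum = 304.9 mm
Mean = 304.9 / 8 = 38.11 mm

38.11 mm


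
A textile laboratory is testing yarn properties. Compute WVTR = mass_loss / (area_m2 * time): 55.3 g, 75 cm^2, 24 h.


Formula: WVTR = mass_loss / (area * time)
Step 1: Convert area: 75 cm^2 = 0.0075 m^2
Step 2: WVTR = 55.3 g / (0.0075 m^2 * 24 h)
Step 3: WVTR = 55.3 / 0.18 = 307.2 g/m^2/h

307.2 g/m^2/h


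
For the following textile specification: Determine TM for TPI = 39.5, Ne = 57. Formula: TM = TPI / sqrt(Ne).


Formula: TM = TPI / sqrt(Ne)
Step 1: sqrt(Ne) = sqrt(57) = 7.5498
Step 2: TM = 39.5 / 7.5498 = 5.23

5.23 TM


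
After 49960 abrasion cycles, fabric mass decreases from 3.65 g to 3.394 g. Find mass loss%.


Formula: Mass loss% = ((m_before - m_after) / m_before) * 100
Step 1: Mass loss = 3.65 - 3.394 = 0.256 g
Step 2: Ratio = 0.256 / 3.65 = 0.070137
Step 3: Mass loss% = 0.070137 * 100 = 7.0137% ≈ 7.01%

7.01%


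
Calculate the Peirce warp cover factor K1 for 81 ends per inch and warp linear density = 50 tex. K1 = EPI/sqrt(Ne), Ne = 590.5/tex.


Formula: K1 = EPI / sqrt(Ne), with Ne = 590.5 / tex_warp
Step 1: Ne = 590.5 / 50 = 11.81
Step 2: sqrt(Ne) = sqrt(11.81) = 3.4366
Step 3: K1 = 81 / 3.4366 = 23.6

23.6


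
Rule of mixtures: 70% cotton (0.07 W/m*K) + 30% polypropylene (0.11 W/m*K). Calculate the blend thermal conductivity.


Formula: Blend property = (fraction_A * property_A) + (fraction_B * property_B)
Step 1: Contribution A = 70/100 * 0.07 W/m*K = 0.049 W/m*K
Step 2: Contribution B = 30/100 * 0.11 W/m*K = 0.033 W/m*K
Step 3: Blend thermal conductivity = 0.049 + 0.033 = 0.082 W/m*K

0.082 W/m*K


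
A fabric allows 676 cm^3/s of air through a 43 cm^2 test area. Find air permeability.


Formula: Air Permeability = Airflow / Test Area
AP = 676 cm^3/s / 43 cm^2
AP = 15.7 cm^3/s/cm^2

15.7 cm^3/s/cm^2


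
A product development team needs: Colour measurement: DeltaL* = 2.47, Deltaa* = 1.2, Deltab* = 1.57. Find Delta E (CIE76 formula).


Formula: Delta E = sqrt(dL*^2 + da*^2 + db*^2)
Step 1: dL*^2 = 2.47^2 = 6.1009
Step 2: da*^2 = 1.2^2 = 1.44
Step 3: db*^2 = 1.57^2 = 2.4649
Step 4: Sum = 6.1009 + 1.44 + 2.4649 = 10.0058
Step 5: Delta E = sqrt(10.0058) = 3.16

3.16 Delta E


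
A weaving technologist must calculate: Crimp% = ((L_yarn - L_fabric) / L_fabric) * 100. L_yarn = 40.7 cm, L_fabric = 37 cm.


Formula: Crimp% = ((L_yarn - L_fabric) / L_fabric) * 100
Step 1: Extension = 40.7 - 37 = 3.7 cm
Step 2: Crimp% = (3.7 / 37) * 100
Step 3: Crimp% = 0.1 * 100 = 10.0%

10.0%


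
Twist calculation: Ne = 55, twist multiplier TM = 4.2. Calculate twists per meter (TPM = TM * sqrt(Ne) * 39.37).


Formula: TPM = TM * sqrt(Ne) * 39.37
Step 1: sqrt(Ne) = sqrt(55) = 7.4162
Step 2: TM * sqrt(Ne) = 4.2 * 7.4162 = 31.148
Step 3: TPM = 31.148 * 39.37 = 1226 twists/m

1226 twists/m


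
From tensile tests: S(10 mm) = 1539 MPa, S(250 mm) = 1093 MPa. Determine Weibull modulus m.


Formula: m = ln(L1/L2) / ln(S2/S1)
Step 1: ln(L1/L2) = ln(10/250) = -3.21888
Step 2: S2/S1 = 1093/1539 = 0.7102
Step 3: ln(S2/S1) = ln(0.7102) = -0.34221
Step 4: m = -3.21888 / -0.34221 = 9.41

9.41 (Weibull m)


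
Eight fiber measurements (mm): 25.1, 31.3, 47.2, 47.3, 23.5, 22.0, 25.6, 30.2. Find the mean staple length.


Formula: Mean = sum of lengths / count
Sum = 25.1 + 31.3 + 47.2 + 47.3 + 23.5 + 22.0 + 25.6 + 30.2
Sum = 252.2 mm
Mean = 252.2 / 8 = 31.53 mm

31.53 mm


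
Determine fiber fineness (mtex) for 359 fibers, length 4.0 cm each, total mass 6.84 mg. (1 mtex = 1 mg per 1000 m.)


Formula: fineness (mtex) = mass (mg) / total length (km) = (mass_mg / total_length_m) * 1000
Step 1: Convert fiber length: 4.0 cm = 0.04 m
Step 2: Total fiber length = 359 * 0.04 = 14.36 m
Step 3: Linear density = 6.84 mg / 14.36 m = 0.4763 mg/m
Step 4: fineness = 0.4763 * 1000 = 476.3 mtex

476.3 mtex


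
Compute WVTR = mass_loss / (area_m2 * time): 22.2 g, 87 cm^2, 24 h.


Formula: WVTR = mass_loss / (area * time)
Step 1: Convert area: 87 cm^2 = 0.0087 m^2
Step 2: WVTR = 22.2 g / (0.0087 m^2 * 24 h)
Step 3: WVTR = 22.2 / 0.2088 = 106.3 g/m^2/h

106.3 g/m^2/h


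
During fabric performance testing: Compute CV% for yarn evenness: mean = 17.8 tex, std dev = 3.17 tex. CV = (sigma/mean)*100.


Formula: CV% = (standard deviation / mean) * 100
Step 1: Ratio = 3.17 / 17.8 = 0.17809
Step 2: CV% = 0.17809 * 100 = 17.809% ≈ 17.8%

17.8%


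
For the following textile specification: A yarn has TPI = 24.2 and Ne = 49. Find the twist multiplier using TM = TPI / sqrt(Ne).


Formula: TM = TPI / sqrt(Ne)
Step 1: sqrt(Ne) = sqrt(49) = 7
Step 2: TM = 24.2 / 7 = 3.46

3.46 TM


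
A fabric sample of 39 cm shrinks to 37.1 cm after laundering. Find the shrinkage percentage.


Formula: Shrinkage% = ((L_before - L_after) / L_before) * 100
Step 1: Shrinkage = 39 - 37.1 = 1.9 cm
Step 2: Shrinkage% = (1.9 / 39) * 100
Step 3: Shrinkage% = 0.048718 * 100 = 4.8718% ≈ 4.9%

4.9%


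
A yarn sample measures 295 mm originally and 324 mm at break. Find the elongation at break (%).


Formula: Elongation (%) = ((L_break - L0) / L0) * 100
Step 1: Extension = 324 - 295 = 29 mm
Step 2: Elongation = (29 / 295) * 100
Step 3: Elongation = 0.098305 * 100 = 9.8305% ≈ 9.8%

9.8%


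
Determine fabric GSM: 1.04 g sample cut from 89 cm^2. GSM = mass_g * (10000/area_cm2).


Formula: GSM = mass_g / area_m2
Step 1: Convert area: 89 cm^2 = 89 / 10000 = 0.0089 m^2
Step 2: GSM = 1.04 g / 0.0089 m^2 = 116.9 g/m^2

116.9 g/m^2


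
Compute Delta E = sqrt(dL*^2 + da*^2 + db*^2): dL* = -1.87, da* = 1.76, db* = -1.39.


Formula: Delta E = sqrt(dL*^2 + da*^2 + db*^2)
Step 1: dL*^2 = (-1.87)^2 = 3.4969
Step 2: da*^2 = 1.76^2 = 3.0976
Step 3: db*^2 = (-1.39)^2 = 1.9321
Step 4: Sum = 3.4969 + 3.0976 + 1.9321 = 8.5266
Step 5: Delta E = sqrt(8.5266) = 2.92

2.92 Delta E


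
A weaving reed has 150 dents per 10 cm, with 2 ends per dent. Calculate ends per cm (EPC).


Formula: EPC = (dents per 10 cm * ends per dent) / 10
Step 1: Total ends per 10 cm = 150 * 2 = 300
Step 2: EPC = 300 / 10 = 30.0 ends/cm

30.0 ends/cm


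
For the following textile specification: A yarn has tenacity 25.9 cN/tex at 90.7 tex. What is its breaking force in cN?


Formula: Breaking force = Tenacity * Linear density
F = 25.9 cN/tex * 90.7 tex
F = 2349.13 cN

2349.13 cN


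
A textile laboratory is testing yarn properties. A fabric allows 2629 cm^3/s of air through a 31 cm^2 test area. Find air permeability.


Formula: Air Permeability = Airflow / Test Area
AP = 2629 cm^3/s / 31 cm^2
AP = 84.8 cm^3/s/cm^2

84.8 cm^3/s/cm^2


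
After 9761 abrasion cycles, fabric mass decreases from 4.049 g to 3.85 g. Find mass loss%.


Formula: Mass loss% = ((m_before - m_after) / m_before) * 100
Step 1: Mass loss = 4.049 - 3.85 = 0.199 g
Step 2: Ratio = 0.199 / 4.049 = 0.0491479
Step 3: Mass loss% = 0.0491479 * 100 = 4.91479% ≈ 4.91%

4.91%


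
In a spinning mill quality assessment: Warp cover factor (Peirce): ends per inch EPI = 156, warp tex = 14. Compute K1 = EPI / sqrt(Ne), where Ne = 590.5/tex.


Formula: K1 = EPI / sqrt(Ne), with Ne = 590.5 / tex_warp
Step 1: Ne = 590.5 / 14 = 42.179
Step 2: sqrt(Ne) = sqrt(42.179) = 6.4945
Step 3: K1 = 156 / 6.4945 = 24.0

24.0


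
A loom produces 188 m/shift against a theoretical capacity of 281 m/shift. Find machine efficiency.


Formula: Efficiency% = (Actual output / Theoretical output) * 100
Efficiency% = (188 / 281) * 100
Efficiency% = 0.669039 * 100 = 66.9039% ≈ 66.9%

66.9%


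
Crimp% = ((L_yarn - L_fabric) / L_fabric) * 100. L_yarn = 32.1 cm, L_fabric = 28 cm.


Formula: Crimp% = ((L_yarn - L_fabric) / L_fabric) * 100
Step 1: Extension = 32.1 - 28 = 4.1 cm
Step 2: Crimp% = (4.1 / 28) * 100
Step 3: Crimp% = 0.146429 * 100 = 14.6429% ≈ 14.6%

14.6%


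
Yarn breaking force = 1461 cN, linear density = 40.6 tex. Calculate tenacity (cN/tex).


Formula: Tenacity = Breaking force / Linear density
Tenacity = 1461 cN / 40.6 tex
Tenacity = 35.99 cN/tex

35.99 cN/tex


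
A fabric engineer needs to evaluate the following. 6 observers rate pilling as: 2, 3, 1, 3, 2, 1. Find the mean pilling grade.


Formula: Mean = sum / count
Sum = 2 + 3 + 1 + 3 + 2 + 1 = 12
Mean = 12 / 6 = 2.0

2.0


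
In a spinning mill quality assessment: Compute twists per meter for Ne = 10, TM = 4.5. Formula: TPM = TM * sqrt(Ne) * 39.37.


Formula: TPM = TM * sqrt(Ne) * 39.37
Step 1: sqrt(Ne) = sqrt(10) = 3.1623
Step 2: TM * sqrt(Ne) = 4.5 * 3.1623 = 14.2304
Step 3: TPM = 14.2304 * 39.37 = 560 twists/m

560 twists/m


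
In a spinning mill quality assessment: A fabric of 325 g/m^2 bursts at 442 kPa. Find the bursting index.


Formula: Bursting Index = Bursting Strength / Fabric GSM
BI = 442 kPa / 325 g/m^2
BI = 1.360 kPa/(g/m^2)

1.360 kPa/(g/m^2)


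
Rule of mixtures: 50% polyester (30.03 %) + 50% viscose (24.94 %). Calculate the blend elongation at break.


Formula: Blend property = (fraction_A * property_A) + (fraction_B * property_B)
Step 1: Contribution A = 50/100 * 30.03 % = 15.015 %
Step 2: Contribution B = 50/100 * 24.94 % = 12.47 %
Step 3: Blend elongation at break = 15.015 + 12.47 = 27.485 %

27.485 %


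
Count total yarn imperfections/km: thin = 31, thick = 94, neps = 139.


Formula: Total = thin places + thick places + neps
Total = 31 + 94 + 139
Total = 264 imperfections/km

264 imperfections/km


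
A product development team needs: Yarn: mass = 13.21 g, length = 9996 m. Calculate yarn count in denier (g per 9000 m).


Formula: den = (mass_g / length_m) * 9000
Substituting: den = (13.21 / 9996) * 9000
Intermediate: 13.21 / 9996 = 0.00132153 g/m
den = 0.00132153 * 9000 = 11.9 denier

11.9 denier


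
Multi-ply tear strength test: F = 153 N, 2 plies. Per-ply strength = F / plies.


Formula: Per-ply strength = Total force / Number of plies
Per-ply = 153 N / 2
Per-ply = 76.5 N

76.5 N


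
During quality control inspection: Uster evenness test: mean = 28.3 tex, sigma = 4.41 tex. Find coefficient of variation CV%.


Formula: CV% = (standard deviation / mean) * 100
Step 1: Ratio = 4.41 / 28.3 = 0.15583
Step 2: CV% = 0.15583 * 100 = 15.583% ≈ 15.6%

15.6%


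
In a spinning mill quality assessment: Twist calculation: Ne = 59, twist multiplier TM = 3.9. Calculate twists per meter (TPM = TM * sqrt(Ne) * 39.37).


Formula: TPM = TM * sqrt(Ne) * 39.37
Step 1: sqrt(Ne) = sqrt(59) = 7.6811
Step 2: TM * sqrt(Ne) = 3.9 * 7.6811 = 29.9563
Step 3: TPM = 29.9563 * 39.37 = 1179 twists/m

1179 twists/m


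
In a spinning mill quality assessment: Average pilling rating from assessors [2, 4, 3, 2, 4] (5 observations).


Formula: Mean = sum / count
Sum = 2 + 4 + 3 + 2 + 4 = 15
Mean = 15 / 5 = 3.0

3.0


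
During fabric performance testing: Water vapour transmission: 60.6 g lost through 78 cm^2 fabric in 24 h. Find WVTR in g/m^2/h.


Formula: WVTR = mass_loss / (area * time)
Step 1: Convert area: 78 cm^2 = 0.0078 m^2
Step 2: WVTR = 60.6 g / (0.0078 m^2 * 24 h)
Step 3: WVTR = 60.6 / 0.1872 = 323.7 g/m^2/h

323.7 g/m^2/h


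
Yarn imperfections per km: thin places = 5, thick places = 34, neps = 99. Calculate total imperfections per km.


Formula: Total = thin places + thick places + neps
Total = 5 + 34 + 99
Total = 138 imperfections/km

138 imperfections/km


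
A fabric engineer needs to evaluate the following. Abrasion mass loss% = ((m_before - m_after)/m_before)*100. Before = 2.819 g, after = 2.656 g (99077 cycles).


Formula: Mass loss% = ((m_before - m_after) / m_before) * 100
Step 1: Mass loss = 2.819 - 2.656 = 0.163 g
Step 2: Ratio = 0.163 / 2.819 = 0.0578219
Step 3: Mass loss% = 0.0578219 * 100 = 5.78219% ≈ 5.78%

5.78%


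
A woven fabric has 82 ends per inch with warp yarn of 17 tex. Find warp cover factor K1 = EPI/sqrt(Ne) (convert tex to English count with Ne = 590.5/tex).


Formula: K1 = EPI / sqrt(Ne), with Ne = 590.5 / tex_warp
Step 1: Ne = 590.5 / 17 = 34.735
Step 2: sqrt(Ne) = sqrt(34.735) = 5.8936
Step 3: K1 = 82 / 5.8936 = 13.9

13.9


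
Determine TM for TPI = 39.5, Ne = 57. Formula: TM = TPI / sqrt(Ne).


Formula: TM = TPI / sqrt(Ne)
Step 1: sqrt(Ne) = sqrt(57) = 7.5498
Step 2: TM = 39.5 / 7.5498 = 5.23

5.23 TM


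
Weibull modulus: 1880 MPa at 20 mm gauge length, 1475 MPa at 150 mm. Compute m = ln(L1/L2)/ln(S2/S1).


Formula: m = ln(L1/L2) / ln(S2/S1)
Step 1: ln(L1/L2) = ln(20/150) = -2.01490
Step 2: S2/S1 = 1475/1880 = 0.78457
Step 3: ln(S2/S1) = ln(0.78457) = -0.24262
Step 4: m = -2.01490 / -0.24262 = 8.30

8.30 (Weibull m)


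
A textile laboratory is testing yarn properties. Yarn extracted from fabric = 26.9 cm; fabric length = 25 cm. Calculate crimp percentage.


Formula: Crimp% = ((L_yarn - L_fabric) / L_fabric) * 100
Step 1: Extension = 26.9 - 25 = 1.9 cm
Step 2: Crimp% = (1.9 / 25) * 100
Step 3: Crimp% = 0.076 * 100 = 7.6%

7.6%


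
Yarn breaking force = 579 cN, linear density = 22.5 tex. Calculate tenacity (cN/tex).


Formula: Tenacity = Breaking force / Linear density
Tenacity = 579 cN / 22.5 tex
Tenacity = 25.73 cN/tex

25.73 cN/tex


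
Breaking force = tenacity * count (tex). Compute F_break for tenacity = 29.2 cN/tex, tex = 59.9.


Formula: Breaking force = Tenacity * Linear density
F = 29.2 cN/tex * 59.9 tex
F = 1749.08 cN

1749.08 cN


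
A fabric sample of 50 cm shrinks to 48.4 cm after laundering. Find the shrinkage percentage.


Formula: Shrinkage% = ((L_before - L_after) / L_before) * 100
Step 1: Shrinkage = 50 - 48.4 = 1.6 cm
Step 2: Shrinkage% = (1.6 / 50) * 100
Step 3: Shrinkage% = 0.032 * 100 = 3.2%

3.2%


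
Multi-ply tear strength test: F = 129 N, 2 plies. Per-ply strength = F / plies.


Formula: Per-ply strength = Total force / Number of plies
Per-ply = 129 N / 2
Per-ply = 64.5 N

64.5 N


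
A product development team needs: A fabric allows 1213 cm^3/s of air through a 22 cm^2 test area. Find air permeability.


Formula: Air Permeability = Airflow / Test Area
AP = 1213 cm^3/s / 22 cm^2
AP = 55.1 cm^3/s/cm^2

55.1 cm^3/s/cm^2


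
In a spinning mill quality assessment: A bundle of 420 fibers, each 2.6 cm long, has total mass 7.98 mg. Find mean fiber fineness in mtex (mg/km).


Formula: fineness (mtex) = mass (mg) / total length (km) = (mass_mg / total_length_m) * 1000
Step 1: Convert fiber length: 2.6 cm = 0.026 m
Step 2: Total fiber length = 420 * 0.026 = 10.92 m
Step 3: Linear density = 7.98 mg / 10.92 m = 0.7308 mg/m
Step 4: fineness = 0.7308 * 1000 = 730.8 mtex

730.8 mtex


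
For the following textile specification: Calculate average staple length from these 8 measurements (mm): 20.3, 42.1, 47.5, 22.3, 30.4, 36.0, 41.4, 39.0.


Formula: Mean = sum of lengths / count
Sum = 20.3 + 42.1 + 47.5 + 22.3 + 30.4 + 36.0 + 41.4 + 39.0
Sum = 279.0 mm
Mean = 279.0 / 8 = 34.88 mm

34.88 mm


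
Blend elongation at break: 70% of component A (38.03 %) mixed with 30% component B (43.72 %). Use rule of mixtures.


Formula: Blend property = (fraction_A * property_A) + (fraction_B * property_B)
Step 1: Contribution A = 70/100 * 38.03 % = 26.621 %
Step 2: Contribution B = 30/100 * 43.72 % = 13.116 %
Step 3: Blend elongation at break = 26.621 + 13.116 = 39.737 %

39.737 %


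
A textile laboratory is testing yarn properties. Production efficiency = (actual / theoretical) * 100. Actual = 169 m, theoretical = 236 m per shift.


Formula: Efficiency% = (Actual output / Theoretical output) * 100
Efficiency% = (169 / 236) * 100
Efficiency% = 0.716102 * 100 = 71.6102% ≈ 71.6%

71.6%


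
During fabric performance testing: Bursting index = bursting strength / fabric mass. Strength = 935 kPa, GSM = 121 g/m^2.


Formula: Bursting Index = Bursting Strength / Fabric GSM
BI = 935 kPa / 121 g/m^2
BI = 7.727 kPa/(g/m^2)

7.727 kPa/(g/m^2)


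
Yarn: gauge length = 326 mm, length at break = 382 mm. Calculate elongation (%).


Formula: Elongation (%) = ((L_break - L0) / L0) * 100
Step 1: Extension = 382 - 326 = 56 mm
Step 2: Elongation = (56 / 326) * 100
Step 3: Elongation = 0.171779 * 100 = 17.1779% ≈ 17.2%

17.2%


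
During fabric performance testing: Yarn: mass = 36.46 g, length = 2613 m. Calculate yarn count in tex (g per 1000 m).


Formula: Tex = (mass_g / length_m) * 1000
Substituting: Tex = (36.46 / 2613) * 1000
Intermediate: 36.46 / 2613 = 0.01395331 g/m
Tex = 0.01395331 * 1000 = 13.95 tex

13.95 tex


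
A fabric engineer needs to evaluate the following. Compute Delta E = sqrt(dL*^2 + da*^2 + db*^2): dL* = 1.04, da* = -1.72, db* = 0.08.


Formula: Delta E = sqrt(dL*^2 + da*^2 + db*^2)
Step 1: dL*^2 = 1.04^2 = 1.0816
Step 2: da*^2 = (-1.72)^2 = 2.9584
Step 3: db*^2 = 0.08^2 = 0.0064
Step 4: Sum = 1.0816 + 2.9584 + 0.0064 = 4.0464
Step 5: Delta E = sqrt(4.0464) = 2.01

2.01 Delta E


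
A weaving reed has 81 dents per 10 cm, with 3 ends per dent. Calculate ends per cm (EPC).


Formula: EPC = (dents per 10 cm * ends per dent) / 10
Step 1: Total ends per 10 cm = 81 * 3 = 243
Step 2: EPC = 243 / 10 = 24.3 ends/cm

24.3 ends/cm


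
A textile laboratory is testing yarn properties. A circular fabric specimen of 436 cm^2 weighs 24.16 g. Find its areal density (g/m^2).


Formula: GSM = mass_g / area_m2
Step 1: Convert area: 436 cm^2 = 436 / 10000 = 0.0436 m^2
Step 2: GSM = 24.16 g / 0.0436 m^2 = 554.1 g/m^2

554.1 g/m^2


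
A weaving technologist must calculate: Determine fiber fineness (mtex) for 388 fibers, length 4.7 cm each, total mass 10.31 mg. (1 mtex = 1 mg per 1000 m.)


Formula: fineness (mtex) = mass (mg) / total length (km) = (mass_mg / total_length_m) * 1000
Step 1: Convert fiber length: 4.7 cm = 0.047 m
Step 2: Total fiber length = 388 * 0.047 = 18.236 m
Step 3: Linear density = 10.31 mg / 18.236 m = 0.5654 mg/m
Step 4: fineness = 0.5654 * 1000 = 565.4 mtex

565.4 mtex


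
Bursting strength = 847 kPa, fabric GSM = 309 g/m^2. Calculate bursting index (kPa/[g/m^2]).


Formula: Bursting Index = Bursting Strength / Fabric GSM
BI = 847 kPa / 309 g/m^2
BI = 2.741 kPa/(g/m^2)

2.741 kPa/(g/m^2)


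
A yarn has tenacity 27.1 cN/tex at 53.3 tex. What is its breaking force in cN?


Formula: Breaking force = Tenacity * Linear density
F = 27.1 cN/tex * 53.3 tex
F = 1444.43 cN

1444.43 cN


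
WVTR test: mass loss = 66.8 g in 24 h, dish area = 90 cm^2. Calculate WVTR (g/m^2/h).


Formula: WVTR = mass_loss / (area * time)
Step 1: Convert area: 90 cm^2 = 0.009 m^2
Step 2: WVTR = 66.8 g / (0.009 m^2 * 24 h)
Step 3: WVTR = 66.8 / 0.216 = 309.3 g/m^2/h

309.3 g/m^2/h


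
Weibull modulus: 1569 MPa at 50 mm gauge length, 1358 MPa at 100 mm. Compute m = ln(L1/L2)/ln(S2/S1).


Formula: m = ln(L1/L2) / ln(S2/S1)
Step 1: ln(L1/L2) = ln(50/100) = -0.69315
Step 2: S2/S1 = 1358/1569 = 0.86552
Step 3: ln(S2/S1) = ln(0.86552) = -0.14442
Step 4: m = -0.69315 / -0.14442 = 4.80

4.80 (Weibull m)


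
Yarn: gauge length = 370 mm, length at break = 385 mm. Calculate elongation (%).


Formula: Elongation (%) = ((L_break - L0) / L0) * 100
Step 1: Extension = 385 - 370 = 15 mm
Step 2: Elongation = (15 / 370) * 100
Step 3: Elongation = 0.040541 * 100 = 4.0541% ≈ 4.1%

4.1%


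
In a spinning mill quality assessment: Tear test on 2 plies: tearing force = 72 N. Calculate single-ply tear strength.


Formula: Per-ply strength = Total force / Number of plies
Per-ply = 72 N / 2
Per-ply = 36 N

36 N


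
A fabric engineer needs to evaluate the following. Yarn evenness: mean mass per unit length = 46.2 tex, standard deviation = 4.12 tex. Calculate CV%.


Formula: CV% = (standard deviation / mean) * 100
Step 1: Ratio = 4.12 / 46.2 = 0.089177
Step 2: CV% = 0.089177 * 100 = 8.9177% ≈ 8.9%

8.9%


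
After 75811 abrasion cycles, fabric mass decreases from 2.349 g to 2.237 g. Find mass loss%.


Formula: Mass loss% = ((m_before - m_after) / m_before) * 100
Step 1: Mass loss = 2.349 - 2.237 = 0.112 g
Step 2: Ratio = 0.112 / 2.349 = 0.0476799
Step 3: Mass loss% = 0.0476799 * 100 = 4.76799% ≈ 4.77%

4.77%


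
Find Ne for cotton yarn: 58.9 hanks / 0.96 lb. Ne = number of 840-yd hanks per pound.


Formula: Ne = hanks / mass_lb
Substituting: Ne = 58.9 / 0.96
Ne = 61.4

61.4 Ne


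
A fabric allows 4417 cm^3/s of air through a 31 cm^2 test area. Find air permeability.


Formula: Air Permeability = Airflow / Test Area
AP = 4417 cm^3/s / 31 cm^2
AP = 142.5 cm^3/s/cm^2

142.5 cm^3/s/cm^2


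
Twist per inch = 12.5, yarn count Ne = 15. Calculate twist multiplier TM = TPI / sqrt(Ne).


Formula: TM = TPI / sqrt(Ne)
Step 1: sqrt(Ne) = sqrt(15) = 3.873
Step 2: TM = 12.5 / 3.873 = 3.23

3.23 TM


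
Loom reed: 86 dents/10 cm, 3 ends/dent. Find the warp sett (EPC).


Formula: EPC = (dents per 10 cm * ends per dent) / 10
Step 1: Total ends per 10 cm = 86 * 3 = 258
Step 2: EPC = 258 / 10 = 25.8 ends/cm

25.8 ends/cm


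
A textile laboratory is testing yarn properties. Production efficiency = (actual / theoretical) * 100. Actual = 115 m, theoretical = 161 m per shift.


Formula: Efficiency% = (Actual output / Theoretical output) * 100
Efficiency% = (115 / 161) * 100
Efficiency% = 0.714286 * 100 = 71.4286% ≈ 71.4%

71.4%


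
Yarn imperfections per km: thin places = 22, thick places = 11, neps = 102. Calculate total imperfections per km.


Formula: Total = thin places + thick places + neps
Total = 22 + 11 + 102
Total = 135 imperfections/km

135 imperfections/km


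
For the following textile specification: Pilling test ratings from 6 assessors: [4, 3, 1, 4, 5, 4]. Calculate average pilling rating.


Formula: Mean = sum / count
Sum = 4 + 3 + 1 + 4 + 5 + 4 = 21
Mean = 21 / 6 = 3.5

3.5


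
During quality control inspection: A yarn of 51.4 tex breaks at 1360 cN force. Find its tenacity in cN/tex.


Formula: Tenacity = Breaking force / Linear density
Tenacity = 1360 cN / 51.4 tex
Tenacity = 26.46 cN/tex

26.46 cN/tex


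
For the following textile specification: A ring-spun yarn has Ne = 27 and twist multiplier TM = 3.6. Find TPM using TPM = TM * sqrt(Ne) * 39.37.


Formula: TPM = TM * sqrt(Ne) * 39.37
Step 1: sqrt(Ne) = sqrt(27) = 5.1962
Step 2: TM * sqrt(Ne) = 3.6 * 5.1962 = 18.7063
Step 3: TPM = 18.7063 * 39.37 = 736 twists/m

736 twists/m


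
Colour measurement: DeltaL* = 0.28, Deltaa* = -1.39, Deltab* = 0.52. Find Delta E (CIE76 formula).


Formula: Delta E = sqrt(dL*^2 + da*^2 + db*^2)
Step 1: dL*^2 = 0.28^2 = 0.0784
Step 2: da*^2 = (-1.39)^2 = 1.9321
Step 3: db*^2 = 0.52^2 = 0.2704
Step 4: Sum = 0.0784 + 1.9321 + 0.2704 = 2.2809
Step 5: Delta E = sqrt(2.2809) = 1.51

1.51 Delta E


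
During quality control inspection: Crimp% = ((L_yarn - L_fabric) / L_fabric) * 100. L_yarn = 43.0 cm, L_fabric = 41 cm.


Formula: Crimp% = ((L_yarn - L_fabric) / L_fabric) * 100
Step 1: Extension = 43.0 - 41 = 2.0 cm
Step 2: Crimp% = (2.0 / 41) * 100
Step 3: Crimp% = 0.04878 * 100 = 4.878% ≈ 4.9%

4.9%


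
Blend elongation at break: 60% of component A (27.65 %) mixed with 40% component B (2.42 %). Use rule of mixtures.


Formula: Blend property = (fraction_A * property_A) + (fraction_B * property_B)
Step 1: Contribution A = 60/100 * 27.65 % = 16.59 %
Step 2: Contribution B = 40/100 * 2.42 % = 0.968 %
Step 3: Blend elongation at break = 16.59 + 0.968 = 17.558 %

17.558 %


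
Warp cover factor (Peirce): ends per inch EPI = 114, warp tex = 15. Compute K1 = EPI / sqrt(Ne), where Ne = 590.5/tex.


Formula: K1 = EPI / sqrt(Ne), with Ne = 590.5 / tex_warp
Step 1: Ne = 590.5 / 15 = 39.367
Step 2: sqrt(Ne) = sqrt(39.367) = 6.2743
Step 3: K1 = 114 / 6.2743 = 18.2

18.2


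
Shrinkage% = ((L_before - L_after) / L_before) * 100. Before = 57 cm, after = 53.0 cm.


Formula: Shrinkage% = ((L_before - L_after) / L_before) * 100
Step 1: Shrinkage = 57 - 53.0 = 4.0 cm
Step 2: Shrinkage% = (4.0 / 57) * 100
Step 3: Shrinkage% = 0.070175 * 100 = 7.0175% ≈ 7.0%

7.0%


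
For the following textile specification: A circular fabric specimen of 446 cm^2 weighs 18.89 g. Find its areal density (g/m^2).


Formula: GSM = mass_g / area_m2
Step 1: Convert area: 446 cm^2 = 446 / 10000 = 0.0446 m^2
Step 2: GSM = 18.89 g / 0.0446 m^2 = 423.5 g/m^2

423.5 g/m^2


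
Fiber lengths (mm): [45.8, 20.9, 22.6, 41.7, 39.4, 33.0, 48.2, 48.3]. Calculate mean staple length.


Formula: Mean = sum of lengths / count
Sum = 45.8 + 20.9 + 22.6 + 41.7 + 39.4 + 33.0 + 48.2 + 48.3
Sum = 299.9 mm
Mean = 299.9 / 8 = 37.49 mm

37.49 mm


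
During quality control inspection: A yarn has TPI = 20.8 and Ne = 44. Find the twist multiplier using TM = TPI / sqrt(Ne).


Formula: TM = TPI / sqrt(Ne)
Step 1: sqrt(Ne) = sqrt(44) = 6.6332
Step 2: TM = 20.8 / 6.6332 = 3.14

3.14 TM


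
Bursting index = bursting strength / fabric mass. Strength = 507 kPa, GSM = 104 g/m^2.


Formula: Bursting Index = Bursting Strength / Fabric GSM
BI = 507 kPa / 104 g/m^2
BI = 4.875 kPa/(g/m^2)

4.875 kPa/(g/m^2)


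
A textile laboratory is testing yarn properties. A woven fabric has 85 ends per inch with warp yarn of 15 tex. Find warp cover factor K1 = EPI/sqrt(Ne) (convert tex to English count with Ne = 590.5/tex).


Formula: K1 = EPI / sqrt(Ne), with Ne = 590.5 / tex_warp
Step 1: Ne = 590.5 / 15 = 39.367
Step 2: sqrt(Ne) = sqrt(39.367) = 6.2743
Step 3: K1 = 85 / 6.2743 = 13.5

13.5


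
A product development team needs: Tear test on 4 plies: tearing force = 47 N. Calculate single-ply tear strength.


Formula: Per-ply strength = Total force / Number of plies
Per-ply = 47 N / 4
Per-ply = 11.75 N

11.75 N


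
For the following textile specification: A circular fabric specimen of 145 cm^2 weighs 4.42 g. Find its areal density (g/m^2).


Formula: GSM = mass_g / area_m2
Step 1: Convert area: 145 cm^2 = 145 / 10000 = 0.0145 m^2
Step 2: GSM = 4.42 g / 0.0145 m^2 = 304.8 g/m^2

304.8 g/m^2


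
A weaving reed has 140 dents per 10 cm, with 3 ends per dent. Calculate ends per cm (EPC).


Formula: EPC = (dents per 10 cm * ends per dent) / 10
Step 1: Total ends per 10 cm = 140 * 3 = 420
Step 2: EPC = 420 / 10 = 42.0 ends/cm

42.0 ends/cm


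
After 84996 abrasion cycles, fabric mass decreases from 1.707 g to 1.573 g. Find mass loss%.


Formula: Mass loss% = ((m_before - m_after) / m_before) * 100
Step 1: Mass loss = 1.707 - 1.573 = 0.134 g
Step 2: Ratio = 0.134 / 1.707 = 0.0785003
Step 3: Mass loss% = 0.0785003 * 100 = 7.85003% ≈ 7.85%

7.85%


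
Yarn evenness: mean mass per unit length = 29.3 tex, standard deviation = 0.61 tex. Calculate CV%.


Formula: CV% = (standard deviation / mean) * 100
Step 1: Ratio = 0.61 / 29.3 = 0.020819
Step 2: CV% = 0.020819 * 100 = 2.0819% ≈ 2.1%

2.1%


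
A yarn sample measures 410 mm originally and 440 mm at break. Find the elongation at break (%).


Formula: Elongation (%) = ((L_break - L0) / L0) * 100
Step 1: Extension = 440 - 410 = 30 mm
Step 2: Elongation = (30 / 410) * 100
Step 3: Elongation = 0.073171 * 100 = 7.3171% ≈ 7.3%

7.3%


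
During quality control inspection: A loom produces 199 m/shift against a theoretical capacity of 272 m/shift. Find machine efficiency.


Formula: Efficiency% = (Actual output / Theoretical output) * 100
Efficiency% = (199 / 272) * 100
Efficiency% = 0.731618 * 100 = 73.1618% ≈ 73.2%

73.2%


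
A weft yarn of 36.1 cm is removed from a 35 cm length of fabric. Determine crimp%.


Formula: Crimp% = ((L_yarn - L_fabric) / L_fabric) * 100
Step 1: Extension = 36.1 - 35 = 1.1 cm
Step 2: Crimp% = (1.1 / 35) * 100
Step 3: Crimp% = 0.031429 * 100 = 3.1429% ≈ 3.1%

3.1%


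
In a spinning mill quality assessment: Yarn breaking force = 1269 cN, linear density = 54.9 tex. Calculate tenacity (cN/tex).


Formula: Tenacity = Breaking force / Linear density
Tenacity = 1269 cN / 54.9 tex
Tenacity = 23.11 cN/tex

23.11 cN/tex


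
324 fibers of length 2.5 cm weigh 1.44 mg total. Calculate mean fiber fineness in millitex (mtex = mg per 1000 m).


Formula: fineness (mtex) = mass (mg) / total length (km) = (mass_mg / total_length_m) * 1000
Step 1: Convert fiber length: 2.5 cm = 0.025 m
Step 2: Total fiber length = 324 * 0.025 = 8.1 m
Step 3: Linear density = 1.44 mg / 8.1 m = 0.1778 mg/m
Step 4: fineness = 0.1778 * 1000 = 177.8 mtex

177.8 mtex


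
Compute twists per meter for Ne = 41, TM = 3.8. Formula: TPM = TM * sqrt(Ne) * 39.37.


Formula: TPM = TM * sqrt(Ne) * 39.37
Step 1: sqrt(Ne) = sqrt(41) = 6.4031
Step 2: TM * sqrt(Ne) = 3.8 * 6.4031 = 24.3318
Step 3: TPM = 24.3318 * 39.37 = 958 twists/m

958 twists/m


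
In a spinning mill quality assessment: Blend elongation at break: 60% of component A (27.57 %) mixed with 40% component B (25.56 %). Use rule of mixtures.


Formula: Blend property = (fraction_A * property_A) + (fraction_B * property_B)
Step 1: Contribution A = 60/100 * 27.57 % = 16.542 %
Step 2: Contribution B = 40/100 * 25.56 % = 10.224 %
Step 3: Blend elongation at break = 16.542 + 10.224 = 26.766 %

26.766 %


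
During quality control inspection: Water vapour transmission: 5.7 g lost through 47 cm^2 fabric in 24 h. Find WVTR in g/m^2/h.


Formula: WVTR = mass_loss / (area * time)
Step 1: Convert area: 47 cm^2 = 0.0047 m^2
Step 2: WVTR = 5.7 g / (0.0047 m^2 * 24 h)
Step 3: WVTR = 5.7 / 0.1128 = 50.5 g/m^2/h

50.5 g/m^2/h


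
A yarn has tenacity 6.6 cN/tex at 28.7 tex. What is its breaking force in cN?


Formula: Breaking force = Tenacity * Linear density
F = 6.6 cN/tex * 28.7 tex
F = 189.42 cN

189.42 cN
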